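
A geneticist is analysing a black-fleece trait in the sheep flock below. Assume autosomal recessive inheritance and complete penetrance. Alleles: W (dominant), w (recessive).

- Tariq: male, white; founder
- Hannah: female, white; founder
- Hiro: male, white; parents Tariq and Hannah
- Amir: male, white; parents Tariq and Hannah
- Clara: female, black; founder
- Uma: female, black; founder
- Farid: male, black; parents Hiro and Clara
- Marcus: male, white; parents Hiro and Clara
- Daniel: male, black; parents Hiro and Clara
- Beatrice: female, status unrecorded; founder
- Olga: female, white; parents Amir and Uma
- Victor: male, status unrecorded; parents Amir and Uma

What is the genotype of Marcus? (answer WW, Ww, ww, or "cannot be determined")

Ww

From phenotype alone, Marcus is WW or Ww.
Marcus is white so carries W and received w from Clara (ww), so Marcus is Ww.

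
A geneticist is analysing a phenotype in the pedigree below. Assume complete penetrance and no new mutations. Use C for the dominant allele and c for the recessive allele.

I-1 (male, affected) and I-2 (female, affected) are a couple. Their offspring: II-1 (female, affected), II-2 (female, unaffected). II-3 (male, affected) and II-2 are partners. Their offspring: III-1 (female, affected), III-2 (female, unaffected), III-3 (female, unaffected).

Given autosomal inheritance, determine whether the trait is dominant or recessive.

dominant

I-1 and I-2 are both affected yet have an unaffected child II-2. Under a recessive model two affected parents are homozygous and every child would be affected, so the trait cannot be recessive.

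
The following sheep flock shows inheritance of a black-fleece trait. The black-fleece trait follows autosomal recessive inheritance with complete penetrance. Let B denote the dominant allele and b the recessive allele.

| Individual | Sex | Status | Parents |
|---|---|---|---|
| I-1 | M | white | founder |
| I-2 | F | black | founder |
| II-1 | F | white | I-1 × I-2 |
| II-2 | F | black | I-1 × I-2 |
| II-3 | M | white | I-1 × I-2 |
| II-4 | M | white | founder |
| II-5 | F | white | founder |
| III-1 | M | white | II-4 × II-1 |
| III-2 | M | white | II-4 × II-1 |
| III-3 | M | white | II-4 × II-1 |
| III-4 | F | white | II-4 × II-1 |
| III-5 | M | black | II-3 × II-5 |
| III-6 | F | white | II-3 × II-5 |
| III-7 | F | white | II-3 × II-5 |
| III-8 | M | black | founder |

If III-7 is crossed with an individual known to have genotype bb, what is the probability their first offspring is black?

1/3

II-3 is white so carries B and received b from I-2 (bb), so II-3 is Bb.
II-5 is white so carries B and passed b to III-5 (bb), so II-5 is Bb.
III-7 is a white offspring of II-3 (Bb) × II-5 (Bb), whose cross gives 1/4 BB : 1/2 Bb : 1/4 bb; conditioning on being white, III-7 is BB with probability 1/3, Bb with probability 2/3.
Summing over parental genotype combinations, P(offspring is black) = 2/3·1/2 = 1/3.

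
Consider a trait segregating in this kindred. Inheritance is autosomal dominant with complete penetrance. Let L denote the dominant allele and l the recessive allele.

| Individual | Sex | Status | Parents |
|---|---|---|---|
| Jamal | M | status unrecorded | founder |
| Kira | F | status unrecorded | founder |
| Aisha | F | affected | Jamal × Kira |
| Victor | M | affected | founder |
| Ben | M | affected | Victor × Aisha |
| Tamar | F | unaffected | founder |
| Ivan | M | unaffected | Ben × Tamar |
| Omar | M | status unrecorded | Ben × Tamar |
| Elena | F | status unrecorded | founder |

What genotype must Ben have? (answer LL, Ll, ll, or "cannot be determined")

From phenotype alone, Ben is LL or Ll.
Ben is affected so carries L and passed l to Ivan (ll), so Ben is Ll.

Ll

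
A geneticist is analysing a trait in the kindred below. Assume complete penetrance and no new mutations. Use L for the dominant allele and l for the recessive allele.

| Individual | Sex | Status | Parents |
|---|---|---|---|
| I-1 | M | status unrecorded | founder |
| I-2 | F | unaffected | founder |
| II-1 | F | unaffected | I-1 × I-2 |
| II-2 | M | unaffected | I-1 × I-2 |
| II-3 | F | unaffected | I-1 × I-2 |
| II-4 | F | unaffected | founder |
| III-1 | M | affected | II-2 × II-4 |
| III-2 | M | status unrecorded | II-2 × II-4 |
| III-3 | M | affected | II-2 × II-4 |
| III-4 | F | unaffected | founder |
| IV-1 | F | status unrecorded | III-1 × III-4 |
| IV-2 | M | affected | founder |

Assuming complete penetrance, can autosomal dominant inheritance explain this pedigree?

No

Under autosomal dominant, III-1 (affected, male) cannot arise from II-2 (unaffected) × II-4 (unaffected).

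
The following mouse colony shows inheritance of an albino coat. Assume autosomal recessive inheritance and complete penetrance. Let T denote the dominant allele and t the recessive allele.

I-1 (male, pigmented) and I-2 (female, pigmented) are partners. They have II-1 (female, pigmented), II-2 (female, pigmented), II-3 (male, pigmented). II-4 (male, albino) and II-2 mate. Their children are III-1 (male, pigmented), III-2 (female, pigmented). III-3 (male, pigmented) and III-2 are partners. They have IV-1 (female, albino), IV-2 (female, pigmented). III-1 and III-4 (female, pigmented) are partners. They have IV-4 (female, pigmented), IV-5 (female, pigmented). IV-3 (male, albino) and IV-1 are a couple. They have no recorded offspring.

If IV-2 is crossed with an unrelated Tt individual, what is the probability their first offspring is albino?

III-3 is pigmented so carries T and passed t to IV-1 (tt), so III-3 is Tt.
III-2 is pigmented so carries T and received t from II-4 (tt), so III-2 is Tt.
IV-2 is a pigmented offspring of III-3 (Tt) × III-2 (Tt), whose cross gives 1/4 TT : 1/2 Tt : 1/4 tt; conditioning on being pigmented, IV-2 is TT with probability 1/3, Tt with probability 2/3.
Summing over parental genotype combinations, P(offspring is albino) = 2/3·1/4 = 1/6.

1/6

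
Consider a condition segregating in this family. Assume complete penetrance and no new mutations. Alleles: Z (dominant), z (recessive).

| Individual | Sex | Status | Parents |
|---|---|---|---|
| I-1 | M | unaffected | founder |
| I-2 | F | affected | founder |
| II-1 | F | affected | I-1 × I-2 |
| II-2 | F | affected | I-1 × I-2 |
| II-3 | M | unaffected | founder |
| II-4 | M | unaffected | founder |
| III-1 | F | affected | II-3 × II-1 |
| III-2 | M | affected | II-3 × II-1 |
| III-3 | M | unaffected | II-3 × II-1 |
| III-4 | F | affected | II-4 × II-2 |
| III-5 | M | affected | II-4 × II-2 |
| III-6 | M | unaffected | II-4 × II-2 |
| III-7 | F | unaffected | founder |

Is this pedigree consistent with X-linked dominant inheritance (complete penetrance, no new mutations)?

Yes

A consistent assignment under X-linked dominant exists: I-1 X^z Y, I-2 X^Z X^Z, II-1 X^Z X^z, II-2 X^Z X^z, II-3 X^z Y, II-4 X^z Y, III-1 X^Z X^z, III-2 X^Z Y, III-3 X^z Y, III-4 X^Z X^z, III-5 X^Z Y, III-6 X^z Y, III-7 X^z X^z.
In this assignment every recorded phenotype matches its genotype and every non-founder's genotype is obtainable from its parents' genotypes, so the pedigree is consistent.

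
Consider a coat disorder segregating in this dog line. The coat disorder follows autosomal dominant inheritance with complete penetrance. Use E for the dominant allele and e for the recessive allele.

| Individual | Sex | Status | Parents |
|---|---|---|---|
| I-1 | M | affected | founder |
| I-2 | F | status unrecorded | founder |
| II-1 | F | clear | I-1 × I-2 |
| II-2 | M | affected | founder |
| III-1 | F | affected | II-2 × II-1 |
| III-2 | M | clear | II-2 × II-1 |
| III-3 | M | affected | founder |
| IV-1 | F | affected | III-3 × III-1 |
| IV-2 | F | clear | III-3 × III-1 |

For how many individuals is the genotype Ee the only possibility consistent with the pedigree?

Obligate heterozygotes: I-1 is affected so carries E and passed e to II-1 (ee), so I-1 is Ee; II-2 is affected so carries E and passed e to III-2 (ee), so II-2 is Ee; III-1 is affected so carries E and received e from II-1 (ee), so III-1 is Ee; III-3 is affected so carries E and passed e to IV-2 (ee), so III-3 is Ee.
Every other individual is either homozygous by phenotype or has at least one consistent homozygous assignment, so the count is 4.

4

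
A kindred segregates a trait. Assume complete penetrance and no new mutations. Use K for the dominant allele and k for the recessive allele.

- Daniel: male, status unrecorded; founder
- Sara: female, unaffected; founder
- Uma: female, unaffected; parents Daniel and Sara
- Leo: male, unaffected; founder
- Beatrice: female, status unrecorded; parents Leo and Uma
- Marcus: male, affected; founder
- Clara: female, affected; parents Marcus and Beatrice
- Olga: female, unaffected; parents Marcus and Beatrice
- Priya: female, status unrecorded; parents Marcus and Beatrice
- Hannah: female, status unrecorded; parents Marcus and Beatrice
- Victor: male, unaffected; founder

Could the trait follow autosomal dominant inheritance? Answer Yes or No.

Yes

A consistent assignment under autosomal dominant exists: Daniel Kk, Sara kk, Uma kk, Leo kk, Beatrice kk, Marcus Kk, Clara Kk, Olga kk, Priya Kk, Hannah Kk, Victor kk.
In this assignment every recorded phenotype matches its genotype and every non-founder's genotype is obtainable from its parents' genotypes, so the pedigree is consistent.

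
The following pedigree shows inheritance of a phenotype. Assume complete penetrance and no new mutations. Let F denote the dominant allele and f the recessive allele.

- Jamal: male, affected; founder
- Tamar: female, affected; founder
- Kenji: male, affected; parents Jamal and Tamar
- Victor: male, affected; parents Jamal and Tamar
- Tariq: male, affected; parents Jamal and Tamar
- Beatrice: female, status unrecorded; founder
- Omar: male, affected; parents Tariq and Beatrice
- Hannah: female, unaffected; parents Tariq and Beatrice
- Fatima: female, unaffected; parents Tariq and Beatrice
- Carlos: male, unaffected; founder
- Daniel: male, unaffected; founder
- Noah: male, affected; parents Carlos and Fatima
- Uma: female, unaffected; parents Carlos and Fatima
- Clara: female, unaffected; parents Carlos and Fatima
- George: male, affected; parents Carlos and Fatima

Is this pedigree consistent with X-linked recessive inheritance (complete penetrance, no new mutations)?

A consistent assignment under X-linked recessive exists: Jamal X^f Y, Tamar X^f X^f, Kenji X^f Y, Victor X^f Y, Tariq X^f Y, Beatrice X^F X^f, Omar X^f Y, Hannah X^F X^f, Fatima X^F X^f, Carlos X^F Y, Daniel X^F Y, Noah X^f Y, Uma X^F X^F, Clara X^F X^F, George X^f Y.
In this assignment every recorded phenotype matches its genotype and every non-founder's genotype is obtainable from its parents' genotypes, so the pedigree is consistent.

Yes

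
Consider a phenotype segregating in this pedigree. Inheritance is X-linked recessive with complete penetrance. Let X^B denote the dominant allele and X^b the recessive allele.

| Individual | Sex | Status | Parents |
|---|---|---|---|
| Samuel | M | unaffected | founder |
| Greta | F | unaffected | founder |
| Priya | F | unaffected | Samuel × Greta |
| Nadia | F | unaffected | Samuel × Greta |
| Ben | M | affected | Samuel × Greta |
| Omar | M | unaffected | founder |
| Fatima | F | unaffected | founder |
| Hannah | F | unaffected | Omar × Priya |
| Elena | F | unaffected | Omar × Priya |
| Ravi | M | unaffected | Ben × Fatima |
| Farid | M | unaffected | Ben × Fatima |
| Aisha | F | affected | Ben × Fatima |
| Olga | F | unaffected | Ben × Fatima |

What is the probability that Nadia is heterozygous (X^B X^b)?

Samuel is unaffected, so Samuel is X^B Y.
Greta is unaffected so carries B and passed b to Ben (X^b Y), so Greta is X^B X^b.
Their cross gives offspring ratios 1/2 X^B X^B : 1/2 X^B X^b. Conditioning on Nadia being unaffected, P(X^B X^b) = 1/2 / 1 = 1/2.

1/2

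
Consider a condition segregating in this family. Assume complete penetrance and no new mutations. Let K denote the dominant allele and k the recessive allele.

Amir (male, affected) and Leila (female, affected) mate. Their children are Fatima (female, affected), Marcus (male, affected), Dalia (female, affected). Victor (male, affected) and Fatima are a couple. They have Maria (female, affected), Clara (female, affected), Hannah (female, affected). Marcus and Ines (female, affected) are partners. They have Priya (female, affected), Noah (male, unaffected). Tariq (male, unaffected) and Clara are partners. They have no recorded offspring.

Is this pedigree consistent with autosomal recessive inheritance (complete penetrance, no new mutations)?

No

Under autosomal recessive, Noah (unaffected, male) cannot arise from Marcus (affected) × Ines (affected).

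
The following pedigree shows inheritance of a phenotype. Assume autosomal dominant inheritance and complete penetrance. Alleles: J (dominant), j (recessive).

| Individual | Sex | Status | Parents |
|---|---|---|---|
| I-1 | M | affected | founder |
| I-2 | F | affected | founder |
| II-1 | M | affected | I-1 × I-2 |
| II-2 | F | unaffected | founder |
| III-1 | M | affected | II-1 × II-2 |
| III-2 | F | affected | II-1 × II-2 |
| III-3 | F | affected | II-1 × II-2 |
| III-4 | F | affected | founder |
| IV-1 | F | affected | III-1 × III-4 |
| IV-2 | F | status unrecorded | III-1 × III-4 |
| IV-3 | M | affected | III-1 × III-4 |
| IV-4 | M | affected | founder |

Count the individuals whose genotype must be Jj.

3

Obligate heterozygotes: III-1 is affected so carries J and received j from II-2 (jj), so III-1 is Jj; III-2 is affected so carries J and received j from II-2 (jj), so III-2 is Jj; III-3 is affected so carries J and received j from II-2 (jj), so III-3 is Jj.
Every other individual is either homozygous by phenotype or has at least one consistent homozygous assignment, so the count is 3.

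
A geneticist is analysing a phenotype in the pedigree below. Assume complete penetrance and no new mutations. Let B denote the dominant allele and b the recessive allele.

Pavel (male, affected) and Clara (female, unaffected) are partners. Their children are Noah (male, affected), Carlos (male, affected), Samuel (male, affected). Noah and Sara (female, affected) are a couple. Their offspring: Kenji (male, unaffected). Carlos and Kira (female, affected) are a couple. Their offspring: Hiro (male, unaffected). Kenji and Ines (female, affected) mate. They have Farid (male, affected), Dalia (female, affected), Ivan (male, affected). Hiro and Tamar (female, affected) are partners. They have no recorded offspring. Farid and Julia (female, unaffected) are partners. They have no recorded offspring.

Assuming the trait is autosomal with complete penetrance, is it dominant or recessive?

Noah and Sara are both affected yet have an unaffected child Kenji. Under a recessive model two affected parents are homozygous and every child would be affected, so the trait cannot be recessive.

dominant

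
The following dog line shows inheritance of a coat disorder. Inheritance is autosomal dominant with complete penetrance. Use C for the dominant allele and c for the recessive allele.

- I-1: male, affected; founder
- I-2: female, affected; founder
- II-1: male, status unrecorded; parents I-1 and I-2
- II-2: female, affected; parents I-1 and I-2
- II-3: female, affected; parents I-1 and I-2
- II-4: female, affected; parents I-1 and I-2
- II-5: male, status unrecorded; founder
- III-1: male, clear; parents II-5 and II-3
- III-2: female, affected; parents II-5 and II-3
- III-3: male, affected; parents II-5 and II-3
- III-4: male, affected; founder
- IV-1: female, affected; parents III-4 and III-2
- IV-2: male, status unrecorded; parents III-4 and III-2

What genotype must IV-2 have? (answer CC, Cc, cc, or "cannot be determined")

cannot be determined

IV-2's phenotype is unrecorded, and no parent or child forces a single allele at both positions; consistent genotype assignments exist with IV-2 as CC or Cc or cc.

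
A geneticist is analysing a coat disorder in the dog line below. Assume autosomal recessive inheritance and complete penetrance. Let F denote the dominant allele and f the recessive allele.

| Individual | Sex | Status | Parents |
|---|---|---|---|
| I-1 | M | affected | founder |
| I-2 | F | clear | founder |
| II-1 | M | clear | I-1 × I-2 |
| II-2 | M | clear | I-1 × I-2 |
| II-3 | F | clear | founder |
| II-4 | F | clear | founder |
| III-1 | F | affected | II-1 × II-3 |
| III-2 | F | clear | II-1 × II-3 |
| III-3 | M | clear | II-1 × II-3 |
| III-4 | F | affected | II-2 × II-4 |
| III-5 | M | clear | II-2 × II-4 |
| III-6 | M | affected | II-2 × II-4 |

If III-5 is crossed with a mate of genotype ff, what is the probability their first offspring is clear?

II-2 is clear so carries F and received f from I-1 (ff), so II-2 is Ff.
II-4 is clear so carries F and passed f to III-4 (ff), so II-4 is Ff.
III-5 is a clear offspring of II-2 (Ff) × II-4 (Ff), whose cross gives 1/4 FF : 1/2 Ff : 1/4 ff; conditioning on being clear, III-5 is FF with probability 1/3, Ff with probability 2/3.
Summing over parental genotype combinations, P(offspring is clear) = 1/3·1 + 2/3·1/2 = 2/3.

2/3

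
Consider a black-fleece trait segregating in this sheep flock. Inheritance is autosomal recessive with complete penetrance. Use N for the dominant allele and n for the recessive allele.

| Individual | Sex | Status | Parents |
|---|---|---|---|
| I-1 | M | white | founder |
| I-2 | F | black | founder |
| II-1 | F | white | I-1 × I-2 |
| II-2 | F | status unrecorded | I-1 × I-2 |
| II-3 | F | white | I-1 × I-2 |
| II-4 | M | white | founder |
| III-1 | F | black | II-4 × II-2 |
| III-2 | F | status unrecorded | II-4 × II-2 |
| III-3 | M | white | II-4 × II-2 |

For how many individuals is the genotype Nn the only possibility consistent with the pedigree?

Obligate heterozygotes: II-1 is white so carries N and received n from I-2 (nn), so II-1 is Nn; II-3 is white so carries N and received n from I-2 (nn), so II-3 is Nn; II-4 is white so carries N and passed n to III-1 (nn), so II-4 is Nn.
Every other individual is either homozygous by phenotype or has at least one consistent homozygous assignment, so the count is 3.

3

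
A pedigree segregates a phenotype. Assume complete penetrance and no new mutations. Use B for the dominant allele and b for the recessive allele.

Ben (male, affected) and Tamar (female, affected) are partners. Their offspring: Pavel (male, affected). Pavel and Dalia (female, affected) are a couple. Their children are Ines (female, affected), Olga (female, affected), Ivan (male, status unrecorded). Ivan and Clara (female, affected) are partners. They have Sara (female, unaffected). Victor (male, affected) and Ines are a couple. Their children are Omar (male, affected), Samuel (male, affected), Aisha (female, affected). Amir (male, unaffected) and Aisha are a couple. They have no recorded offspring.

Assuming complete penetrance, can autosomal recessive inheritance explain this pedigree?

No assignment of genotypes under autosomal recessive satisfies every parent–offspring relationship, so the pedigree is inconsistent.

No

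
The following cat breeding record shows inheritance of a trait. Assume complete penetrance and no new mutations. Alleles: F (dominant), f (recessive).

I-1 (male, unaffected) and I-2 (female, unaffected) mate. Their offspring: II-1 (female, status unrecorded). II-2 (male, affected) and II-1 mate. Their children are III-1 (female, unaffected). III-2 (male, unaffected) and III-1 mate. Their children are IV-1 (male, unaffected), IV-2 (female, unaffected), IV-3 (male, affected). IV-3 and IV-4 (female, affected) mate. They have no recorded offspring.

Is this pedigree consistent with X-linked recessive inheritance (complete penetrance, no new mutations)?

A consistent assignment under X-linked recessive exists: I-1 X^F Y, I-2 X^F X^F, II-1 X^F X^F, II-2 X^f Y, III-1 X^F X^f, III-2 X^F Y, IV-1 X^F Y, IV-2 X^F X^F, IV-3 X^f Y, IV-4 X^f X^f.
In this assignment every recorded phenotype matches its genotype and every non-founder's genotype is obtainable from its parents' genotypes, so the pedigree is consistent.

Yes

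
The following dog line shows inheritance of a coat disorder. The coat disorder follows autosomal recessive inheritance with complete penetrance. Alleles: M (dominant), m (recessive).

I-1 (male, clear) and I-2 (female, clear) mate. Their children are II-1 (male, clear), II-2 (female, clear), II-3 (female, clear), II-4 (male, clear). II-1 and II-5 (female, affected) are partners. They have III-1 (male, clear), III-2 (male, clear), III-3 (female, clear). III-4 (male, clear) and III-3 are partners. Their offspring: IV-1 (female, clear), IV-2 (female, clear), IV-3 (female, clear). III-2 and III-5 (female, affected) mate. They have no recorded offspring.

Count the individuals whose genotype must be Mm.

3

Obligate heterozygotes: III-1 is clear so carries M and received m from II-5 (mm), so III-1 is Mm; III-2 is clear so carries M and received m from II-5 (mm), so III-2 is Mm; III-3 is clear so carries M and received m from II-5 (mm), so III-3 is Mm.
Every other individual is either homozygous by phenotype or has at least one consistent homozygous assignment, so the count is 3.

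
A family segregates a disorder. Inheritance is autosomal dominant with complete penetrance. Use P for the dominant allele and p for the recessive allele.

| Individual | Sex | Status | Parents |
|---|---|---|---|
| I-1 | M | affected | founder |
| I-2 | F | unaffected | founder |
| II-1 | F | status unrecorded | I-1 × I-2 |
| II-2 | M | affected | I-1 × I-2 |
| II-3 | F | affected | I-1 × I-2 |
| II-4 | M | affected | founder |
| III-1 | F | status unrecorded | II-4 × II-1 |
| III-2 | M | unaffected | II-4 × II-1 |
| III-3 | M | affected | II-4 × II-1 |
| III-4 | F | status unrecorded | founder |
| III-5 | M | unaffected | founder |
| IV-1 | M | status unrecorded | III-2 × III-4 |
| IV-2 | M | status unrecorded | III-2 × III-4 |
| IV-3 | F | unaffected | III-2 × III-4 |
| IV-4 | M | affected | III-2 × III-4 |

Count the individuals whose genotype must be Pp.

Obligate heterozygotes: II-2 is affected so carries P and received p from I-2 (pp), so II-2 is Pp; II-3 is affected so carries P and received p from I-2 (pp), so II-3 is Pp; II-4 is affected so carries P and passed p to III-2 (pp), so II-4 is Pp; III-4 passed P to IV-4 (Pp, whose p came from III-2) and passed p to IV-3 (pp), so III-4 is Pp; IV-4 is affected so carries P and received p from III-2 (pp), so IV-4 is Pp.
Every other individual is either homozygous by phenotype or has at least one consistent homozygous assignment, so the count is 5.

5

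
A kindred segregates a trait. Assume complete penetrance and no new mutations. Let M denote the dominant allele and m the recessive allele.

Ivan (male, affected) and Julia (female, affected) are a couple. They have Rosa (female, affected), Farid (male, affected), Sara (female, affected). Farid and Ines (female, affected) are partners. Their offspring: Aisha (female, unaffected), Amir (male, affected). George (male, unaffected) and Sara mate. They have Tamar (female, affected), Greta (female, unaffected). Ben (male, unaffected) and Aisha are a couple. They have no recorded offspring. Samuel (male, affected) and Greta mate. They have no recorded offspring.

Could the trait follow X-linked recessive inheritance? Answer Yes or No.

No

Under X-linked recessive, Aisha (unaffected, female) cannot arise from Farid (affected) × Ines (affected).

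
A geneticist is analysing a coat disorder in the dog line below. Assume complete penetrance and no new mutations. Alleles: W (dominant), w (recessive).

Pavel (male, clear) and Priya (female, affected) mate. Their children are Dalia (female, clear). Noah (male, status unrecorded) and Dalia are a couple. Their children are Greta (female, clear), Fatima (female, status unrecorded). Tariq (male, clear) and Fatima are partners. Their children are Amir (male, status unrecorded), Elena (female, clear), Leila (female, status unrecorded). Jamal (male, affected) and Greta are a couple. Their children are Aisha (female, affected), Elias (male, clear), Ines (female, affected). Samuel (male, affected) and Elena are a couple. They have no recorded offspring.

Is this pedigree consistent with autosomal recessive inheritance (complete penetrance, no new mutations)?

Yes

A consistent assignment under autosomal recessive exists: Pavel WW, Priya ww, Dalia Ww, Noah WW, Greta Ww, Fatima WW, Tariq WW, Jamal ww, Amir WW, Elena WW, Leila WW, Samuel ww, Aisha ww, Elias Ww, Ines ww.
In this assignment every recorded phenotype matches its genotype and every non-founder's genotype is obtainable from its parents' genotypes, so the pedigree is consistent.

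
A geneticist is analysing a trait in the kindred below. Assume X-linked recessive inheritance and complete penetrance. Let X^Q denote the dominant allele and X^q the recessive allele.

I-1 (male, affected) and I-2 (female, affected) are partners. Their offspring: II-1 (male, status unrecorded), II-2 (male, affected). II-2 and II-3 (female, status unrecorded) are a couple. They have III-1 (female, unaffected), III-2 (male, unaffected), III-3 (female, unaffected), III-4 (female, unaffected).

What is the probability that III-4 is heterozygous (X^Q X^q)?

III-4 is unaffected so carries Q and received q from II-2 (X^q Y), so III-4 is X^Q X^q, giving P(X^Q X^q) = 1.

1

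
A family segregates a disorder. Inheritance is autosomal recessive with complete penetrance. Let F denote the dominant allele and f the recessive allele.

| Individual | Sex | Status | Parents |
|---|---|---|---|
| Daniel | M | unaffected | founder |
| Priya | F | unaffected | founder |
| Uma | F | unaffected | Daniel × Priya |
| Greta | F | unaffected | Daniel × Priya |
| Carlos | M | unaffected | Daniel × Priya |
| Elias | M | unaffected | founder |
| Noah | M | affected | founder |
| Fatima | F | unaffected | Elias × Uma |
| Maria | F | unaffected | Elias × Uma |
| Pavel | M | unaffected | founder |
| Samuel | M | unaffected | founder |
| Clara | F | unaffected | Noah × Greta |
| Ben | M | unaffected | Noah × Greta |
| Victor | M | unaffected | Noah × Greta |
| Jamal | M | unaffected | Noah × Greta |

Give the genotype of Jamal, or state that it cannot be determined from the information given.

From phenotype alone, Jamal is FF or Ff.
Jamal is unaffected so carries F and received f from Noah (ff), so Jamal is Ff.

Ff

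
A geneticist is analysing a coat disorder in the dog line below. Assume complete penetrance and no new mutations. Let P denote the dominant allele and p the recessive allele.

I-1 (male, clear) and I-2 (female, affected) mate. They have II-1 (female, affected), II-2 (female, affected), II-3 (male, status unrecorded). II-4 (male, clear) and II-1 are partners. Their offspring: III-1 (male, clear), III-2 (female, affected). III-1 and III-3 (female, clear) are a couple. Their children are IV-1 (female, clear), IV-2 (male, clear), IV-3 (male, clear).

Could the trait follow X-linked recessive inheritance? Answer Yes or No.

No

Under X-linked recessive, II-1 (affected, female) cannot arise from I-1 (clear) × I-2 (affected).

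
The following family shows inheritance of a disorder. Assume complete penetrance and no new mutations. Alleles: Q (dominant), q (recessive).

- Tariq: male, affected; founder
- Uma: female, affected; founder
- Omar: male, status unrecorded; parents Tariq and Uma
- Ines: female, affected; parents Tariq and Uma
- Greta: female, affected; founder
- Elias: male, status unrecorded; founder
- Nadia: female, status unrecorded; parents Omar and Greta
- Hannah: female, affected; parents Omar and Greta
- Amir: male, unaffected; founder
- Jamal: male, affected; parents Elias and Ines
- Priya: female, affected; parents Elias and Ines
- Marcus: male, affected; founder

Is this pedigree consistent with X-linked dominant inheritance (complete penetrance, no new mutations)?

Yes

A consistent assignment under X-linked dominant exists: Tariq X^Q Y, Uma X^Q X^Q, Omar X^Q Y, Ines X^Q X^Q, Greta X^Q X^Q, Elias X^Q Y, Nadia X^Q X^Q, Hannah X^Q X^Q, Amir X^q Y, Jamal X^Q Y, Priya X^Q X^Q, Marcus X^Q Y.
In this assignment every recorded phenotype matches its genotype and every non-founder's genotype is obtainable from its parents' genotypes, so the pedigree is consistent.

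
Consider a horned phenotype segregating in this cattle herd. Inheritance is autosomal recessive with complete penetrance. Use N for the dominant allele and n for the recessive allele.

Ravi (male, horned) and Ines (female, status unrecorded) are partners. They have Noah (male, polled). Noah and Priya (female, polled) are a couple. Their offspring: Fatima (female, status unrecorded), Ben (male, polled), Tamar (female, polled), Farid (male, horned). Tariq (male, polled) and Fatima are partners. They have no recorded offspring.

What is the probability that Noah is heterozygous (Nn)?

Noah is polled so carries N and received n from Ravi (nn), so Noah is Nn, giving P(Nn) = 1.

1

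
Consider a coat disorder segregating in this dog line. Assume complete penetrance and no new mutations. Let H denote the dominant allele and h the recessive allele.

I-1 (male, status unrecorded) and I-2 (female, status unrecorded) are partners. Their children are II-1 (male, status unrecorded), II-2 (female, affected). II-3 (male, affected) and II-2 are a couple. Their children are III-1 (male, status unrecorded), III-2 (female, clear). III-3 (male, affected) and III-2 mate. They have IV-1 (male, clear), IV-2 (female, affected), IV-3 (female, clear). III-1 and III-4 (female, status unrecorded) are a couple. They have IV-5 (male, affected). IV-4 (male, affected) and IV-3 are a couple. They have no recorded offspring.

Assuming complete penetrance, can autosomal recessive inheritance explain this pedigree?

No

Under autosomal recessive, III-2 (clear, female) cannot arise from II-3 (affected) × II-2 (affected).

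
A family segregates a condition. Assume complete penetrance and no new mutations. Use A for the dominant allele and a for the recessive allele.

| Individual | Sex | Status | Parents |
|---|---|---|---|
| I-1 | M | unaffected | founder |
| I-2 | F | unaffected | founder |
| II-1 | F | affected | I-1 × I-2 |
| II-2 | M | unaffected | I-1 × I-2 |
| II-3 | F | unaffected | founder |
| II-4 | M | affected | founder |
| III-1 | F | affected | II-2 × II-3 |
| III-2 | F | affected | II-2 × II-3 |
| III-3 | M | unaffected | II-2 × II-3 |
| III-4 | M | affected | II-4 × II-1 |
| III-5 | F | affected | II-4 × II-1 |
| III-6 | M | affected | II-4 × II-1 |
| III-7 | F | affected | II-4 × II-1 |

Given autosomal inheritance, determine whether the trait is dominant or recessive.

recessive

I-1 and I-2 are both unaffected yet have an affected child II-1. Under dominance, an affected child requires at least one affected parent, so the trait cannot be dominant.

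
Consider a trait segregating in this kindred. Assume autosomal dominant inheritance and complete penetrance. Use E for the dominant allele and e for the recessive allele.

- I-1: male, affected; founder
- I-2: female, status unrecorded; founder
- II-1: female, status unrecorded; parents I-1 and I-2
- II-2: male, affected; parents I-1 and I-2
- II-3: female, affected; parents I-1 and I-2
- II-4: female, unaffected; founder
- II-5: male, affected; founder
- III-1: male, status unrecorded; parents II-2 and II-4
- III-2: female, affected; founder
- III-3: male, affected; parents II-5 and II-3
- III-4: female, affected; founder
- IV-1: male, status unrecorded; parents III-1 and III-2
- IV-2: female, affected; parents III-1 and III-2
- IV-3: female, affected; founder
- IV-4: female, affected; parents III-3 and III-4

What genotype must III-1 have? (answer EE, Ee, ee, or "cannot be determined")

cannot be determined

III-1's phenotype is unrecorded, and no parent or child forces a single allele at both positions; consistent genotype assignments exist with III-1 as Ee or ee.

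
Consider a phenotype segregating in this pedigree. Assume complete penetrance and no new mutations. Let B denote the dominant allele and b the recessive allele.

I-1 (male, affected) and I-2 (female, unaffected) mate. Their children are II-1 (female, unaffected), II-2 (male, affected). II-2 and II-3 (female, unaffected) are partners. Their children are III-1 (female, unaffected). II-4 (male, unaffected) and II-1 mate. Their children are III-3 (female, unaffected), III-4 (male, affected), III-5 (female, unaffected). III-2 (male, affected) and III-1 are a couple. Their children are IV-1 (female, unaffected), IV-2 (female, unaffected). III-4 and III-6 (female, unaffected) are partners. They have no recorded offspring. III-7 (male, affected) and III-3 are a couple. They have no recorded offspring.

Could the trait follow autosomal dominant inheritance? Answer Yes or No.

Under autosomal dominant, III-4 (affected, male) cannot arise from II-4 (unaffected) × II-1 (unaffected).

No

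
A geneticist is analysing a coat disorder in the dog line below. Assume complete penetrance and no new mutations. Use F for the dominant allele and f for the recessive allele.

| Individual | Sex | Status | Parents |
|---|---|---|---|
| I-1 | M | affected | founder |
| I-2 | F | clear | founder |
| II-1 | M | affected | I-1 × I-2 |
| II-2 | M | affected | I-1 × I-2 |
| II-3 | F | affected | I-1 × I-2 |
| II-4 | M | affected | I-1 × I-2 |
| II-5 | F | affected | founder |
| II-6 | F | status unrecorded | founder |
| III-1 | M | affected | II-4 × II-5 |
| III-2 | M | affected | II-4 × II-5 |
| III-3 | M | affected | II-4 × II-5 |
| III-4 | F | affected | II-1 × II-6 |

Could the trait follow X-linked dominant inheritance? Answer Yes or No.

Under X-linked dominant, II-1 (affected, male) cannot arise from I-1 (affected) × I-2 (clear).

No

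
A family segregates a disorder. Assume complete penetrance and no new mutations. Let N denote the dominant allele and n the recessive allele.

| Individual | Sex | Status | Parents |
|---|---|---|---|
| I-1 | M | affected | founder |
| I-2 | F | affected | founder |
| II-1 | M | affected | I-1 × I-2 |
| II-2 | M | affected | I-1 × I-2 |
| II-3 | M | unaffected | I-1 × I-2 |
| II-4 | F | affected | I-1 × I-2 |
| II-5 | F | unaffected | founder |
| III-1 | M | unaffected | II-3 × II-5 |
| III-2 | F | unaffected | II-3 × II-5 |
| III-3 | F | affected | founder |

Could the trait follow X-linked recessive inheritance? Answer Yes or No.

No

Under X-linked recessive, II-3 (unaffected, male) cannot arise from I-1 (affected) × I-2 (affected).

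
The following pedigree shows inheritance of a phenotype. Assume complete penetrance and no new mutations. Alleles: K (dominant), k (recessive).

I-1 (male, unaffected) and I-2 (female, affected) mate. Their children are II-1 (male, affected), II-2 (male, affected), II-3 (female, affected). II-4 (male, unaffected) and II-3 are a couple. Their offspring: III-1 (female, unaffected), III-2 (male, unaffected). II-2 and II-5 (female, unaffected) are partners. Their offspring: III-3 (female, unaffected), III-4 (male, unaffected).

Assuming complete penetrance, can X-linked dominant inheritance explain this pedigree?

No

Under X-linked dominant, III-3 (unaffected, female) cannot arise from II-2 (affected) × II-5 (unaffected).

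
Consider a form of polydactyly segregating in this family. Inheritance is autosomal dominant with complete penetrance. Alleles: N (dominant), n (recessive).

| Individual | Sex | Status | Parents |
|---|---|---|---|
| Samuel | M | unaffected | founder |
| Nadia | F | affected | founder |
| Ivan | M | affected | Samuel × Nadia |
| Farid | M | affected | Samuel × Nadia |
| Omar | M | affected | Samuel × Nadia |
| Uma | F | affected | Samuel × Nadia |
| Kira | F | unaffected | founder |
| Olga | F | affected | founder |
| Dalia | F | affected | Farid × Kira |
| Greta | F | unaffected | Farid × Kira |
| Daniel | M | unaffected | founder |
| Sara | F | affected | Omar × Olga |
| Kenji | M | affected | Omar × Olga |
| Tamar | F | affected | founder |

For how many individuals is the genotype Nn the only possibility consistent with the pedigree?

Obligate heterozygotes: Ivan is affected so carries N and received n from Samuel (nn), so Ivan is Nn; Farid is affected so carries N and received n from Samuel (nn), so Farid is Nn; Omar is affected so carries N and received n from Samuel (nn), so Omar is Nn; Uma is affected so carries N and received n from Samuel (nn), so Uma is Nn; Dalia is affected so carries N and received n from Kira (nn), so Dalia is Nn.
Every other individual is either homozygous by phenotype or has at least one consistent homozygous assignment, so the count is 5.

5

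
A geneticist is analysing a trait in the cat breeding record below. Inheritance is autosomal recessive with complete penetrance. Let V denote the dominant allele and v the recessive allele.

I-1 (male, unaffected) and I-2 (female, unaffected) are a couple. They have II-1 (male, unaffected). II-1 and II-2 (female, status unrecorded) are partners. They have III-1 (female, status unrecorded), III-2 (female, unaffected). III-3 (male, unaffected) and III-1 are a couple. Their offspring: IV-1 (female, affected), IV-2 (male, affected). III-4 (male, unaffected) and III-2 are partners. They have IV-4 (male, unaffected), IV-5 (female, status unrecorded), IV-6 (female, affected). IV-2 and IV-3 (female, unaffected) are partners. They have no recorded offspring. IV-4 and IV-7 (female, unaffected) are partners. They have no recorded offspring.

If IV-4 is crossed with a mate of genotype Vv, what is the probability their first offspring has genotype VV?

1/3

III-4 is unaffected so carries V and passed v to IV-6 (vv), so III-4 is Vv.
III-2 is unaffected so carries V and passed v to IV-6 (vv), so III-2 is Vv.
IV-4 is an unaffected offspring of III-4 (Vv) × III-2 (Vv), whose cross gives 1/4 VV : 1/2 Vv : 1/4 vv; conditioning on being unaffected, IV-4 is VV with probability 1/3, Vv with probability 2/3.
Summing over parental genotype combinations, P(offspring has genotype VV) = 1/3·1/2 + 2/3·1/4 = 1/3.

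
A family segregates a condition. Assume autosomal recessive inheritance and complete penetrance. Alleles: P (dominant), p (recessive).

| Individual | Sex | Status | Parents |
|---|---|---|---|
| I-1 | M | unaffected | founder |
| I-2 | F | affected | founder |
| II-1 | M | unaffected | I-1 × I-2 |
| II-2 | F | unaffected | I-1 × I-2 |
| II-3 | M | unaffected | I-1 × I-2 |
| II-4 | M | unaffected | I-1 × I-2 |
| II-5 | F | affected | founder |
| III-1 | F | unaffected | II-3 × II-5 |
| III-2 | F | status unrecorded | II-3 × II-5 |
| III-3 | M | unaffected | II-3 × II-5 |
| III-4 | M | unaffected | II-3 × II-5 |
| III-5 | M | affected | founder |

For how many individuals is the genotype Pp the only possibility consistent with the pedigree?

Obligate heterozygotes: II-1 is unaffected so carries P and received p from I-2 (pp), so II-1 is Pp; II-2 is unaffected so carries P and received p from I-2 (pp), so II-2 is Pp; II-3 is unaffected so carries P and received p from I-2 (pp), so II-3 is Pp; II-4 is unaffected so carries P and received p from I-2 (pp), so II-4 is Pp; III-1 is unaffected so carries P and received p from II-5 (pp), so III-1 is Pp; III-3 is unaffected so carries P and received p from II-5 (pp), so III-3 is Pp; III-4 is unaffected so carries P and received p from II-5 (pp), so III-4 is Pp.
Every other individual is either homozygous by phenotype or has at least one consistent homozygous assignment, so the count is 7.

7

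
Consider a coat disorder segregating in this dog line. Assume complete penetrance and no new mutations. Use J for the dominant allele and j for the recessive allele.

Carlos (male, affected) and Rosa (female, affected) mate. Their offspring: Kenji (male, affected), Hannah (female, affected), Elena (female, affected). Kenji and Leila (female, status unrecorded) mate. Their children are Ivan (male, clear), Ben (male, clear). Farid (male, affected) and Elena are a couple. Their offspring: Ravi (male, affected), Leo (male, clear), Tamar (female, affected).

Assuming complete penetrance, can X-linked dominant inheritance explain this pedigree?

A consistent assignment under X-linked dominant exists: Carlos X^J Y, Rosa X^J X^j, Kenji X^J Y, Hannah X^J X^J, Elena X^J X^j, Leila X^J X^j, Farid X^J Y, Ivan X^j Y, Ben X^j Y, Ravi X^J Y, Leo X^j Y, Tamar X^J X^J.
In this assignment every recorded phenotype matches its genotype and every non-founder's genotype is obtainable from its parents' genotypes, so the pedigree is consistent.

Yes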